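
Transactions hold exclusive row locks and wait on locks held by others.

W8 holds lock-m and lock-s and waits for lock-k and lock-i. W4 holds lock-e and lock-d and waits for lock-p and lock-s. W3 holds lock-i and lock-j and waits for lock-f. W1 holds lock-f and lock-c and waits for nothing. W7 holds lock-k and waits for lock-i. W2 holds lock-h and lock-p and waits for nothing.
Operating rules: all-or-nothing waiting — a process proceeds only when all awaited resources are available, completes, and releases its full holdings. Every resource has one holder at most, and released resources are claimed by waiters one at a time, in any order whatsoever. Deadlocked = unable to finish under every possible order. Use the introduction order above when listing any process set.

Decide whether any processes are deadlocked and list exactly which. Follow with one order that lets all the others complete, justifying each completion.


No process is deadlocked.
Key observation: the wait relation is loop-free; peeling off processes with no waits unwinds the whole state.
The rest can finish in the order W1, W3, W7, W2, W8, W4.
Check, step by step:
  run W1 (it waits on nothing); releases lock-f and lock-c
  W3: everything it awaited (lock-f) is free; runs, freeing lock-i and lock-j
  W7: everything it awaited (lock-i) is free; runs, freeing lock-k
  run W2 (it waits on nothing); releases lock-h and lock-p
  W8: everything it awaited (lock-k and lock-i) is free; runs, freeing lock-m and lock-s
  W4: everything it awaited (lock-p and lock-s) is free; runs, freeing lock-e and lock-d


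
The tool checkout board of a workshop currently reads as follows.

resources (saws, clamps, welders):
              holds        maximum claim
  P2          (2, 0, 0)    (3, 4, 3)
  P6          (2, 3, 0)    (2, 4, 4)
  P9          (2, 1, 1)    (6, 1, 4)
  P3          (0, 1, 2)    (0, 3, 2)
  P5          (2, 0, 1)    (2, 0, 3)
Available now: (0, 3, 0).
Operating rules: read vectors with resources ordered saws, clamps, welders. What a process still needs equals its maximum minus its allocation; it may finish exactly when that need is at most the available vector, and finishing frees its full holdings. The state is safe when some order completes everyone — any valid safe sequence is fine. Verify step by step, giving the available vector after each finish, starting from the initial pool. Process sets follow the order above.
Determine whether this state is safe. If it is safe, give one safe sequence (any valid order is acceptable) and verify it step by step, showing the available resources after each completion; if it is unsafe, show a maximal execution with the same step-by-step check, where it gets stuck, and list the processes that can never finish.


SAFE, for example via the order P3, P5, P2, P9, P6.
Key observation: P5 is the earliest step where a requested resource binds exactly: need (0, 0, 2), pool (0, 4, 2) at its turn.
Verifying each step:
  pool = (0, 3, 0)
  run P3 (needs (0, 2, 0), free (0, 3, 0)); after release of (0, 1, 2) the pool is (0, 4, 2)
  run P5 (needs (0, 0, 2), free (0, 4, 2)); after release of (2, 0, 1) the pool is (2, 4, 3)
  run P2 (needs (1, 4, 3), free (2, 4, 3)); after release of (2, 0, 0) the pool is (4, 4, 3)
  run P9 (needs (4, 0, 3), free (4, 4, 3)); after release of (2, 1, 1) the pool is (6, 5, 4)
  run P6 (needs (0, 1, 4), free (6, 5, 4)); after release of (2, 3, 0) the pool is (8, 8, 4)


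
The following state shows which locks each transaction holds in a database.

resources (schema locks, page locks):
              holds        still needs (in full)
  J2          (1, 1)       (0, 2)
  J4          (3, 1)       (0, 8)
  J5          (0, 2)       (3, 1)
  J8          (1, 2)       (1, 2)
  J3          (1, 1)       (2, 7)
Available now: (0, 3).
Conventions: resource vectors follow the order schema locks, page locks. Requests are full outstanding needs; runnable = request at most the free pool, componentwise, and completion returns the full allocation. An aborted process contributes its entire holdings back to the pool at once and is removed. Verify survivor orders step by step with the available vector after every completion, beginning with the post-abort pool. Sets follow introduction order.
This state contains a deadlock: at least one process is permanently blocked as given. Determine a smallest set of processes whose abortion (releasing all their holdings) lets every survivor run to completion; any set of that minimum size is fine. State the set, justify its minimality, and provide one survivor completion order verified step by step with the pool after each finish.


Minimum abort set: J3.
Key observation: no ordering could ever have run J5 before the abort of J3; with (1, 1) back in the pool it fits at step 3.
Minimality: the empty abort set fails — the state is deadlocked as it stands.
The survivors complete as J8, J2, J5, J4. Verifying each step (starting from the post-abort pool):
  pool = (1, 4)
  run J8 (needs (1, 2), free (1, 4)); after release of (1, 2) the pool is (2, 6)
  run J2 (needs (0, 2), free (2, 6)); after release of (1, 1) the pool is (3, 7)
  run J5 (needs (3, 1), free (3, 7)); after release of (0, 2) the pool is (3, 9)
  run J4 (needs (0, 8), free (3, 9)); after release of (3, 1) the pool is (6, 10)


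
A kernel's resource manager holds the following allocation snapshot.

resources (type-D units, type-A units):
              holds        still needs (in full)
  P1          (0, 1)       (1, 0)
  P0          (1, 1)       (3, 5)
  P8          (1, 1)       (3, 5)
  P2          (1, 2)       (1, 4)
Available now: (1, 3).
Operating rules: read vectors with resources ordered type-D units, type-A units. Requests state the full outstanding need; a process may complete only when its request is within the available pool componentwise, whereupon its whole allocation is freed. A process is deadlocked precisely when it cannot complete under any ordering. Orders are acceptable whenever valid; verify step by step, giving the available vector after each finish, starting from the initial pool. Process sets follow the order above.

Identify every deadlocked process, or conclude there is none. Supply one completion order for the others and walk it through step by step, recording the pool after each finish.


Deadlocked set: P0 and P8.
Key observation: type-D units is the bottleneck — with P1, P2 done the pool holds (2, 6), short of every remaining need.
The rest can finish in the order P1, P2. Step-by-step check:
  pool = (1, 3)
  P1 needs (1, 0) <= (1, 3) -> finishes; pool += (0, 1) = (1, 4)
  P2 needs (1, 4) <= (1, 4) -> finishes; pool += (1, 2) = (2, 6)
The blocked processes can never fit:
  blocked: P0 wants (3, 5), pool (2, 6) — not enough type-D units
  blocked: P8 wants (3, 5), pool (2, 6) — not enough type-D units


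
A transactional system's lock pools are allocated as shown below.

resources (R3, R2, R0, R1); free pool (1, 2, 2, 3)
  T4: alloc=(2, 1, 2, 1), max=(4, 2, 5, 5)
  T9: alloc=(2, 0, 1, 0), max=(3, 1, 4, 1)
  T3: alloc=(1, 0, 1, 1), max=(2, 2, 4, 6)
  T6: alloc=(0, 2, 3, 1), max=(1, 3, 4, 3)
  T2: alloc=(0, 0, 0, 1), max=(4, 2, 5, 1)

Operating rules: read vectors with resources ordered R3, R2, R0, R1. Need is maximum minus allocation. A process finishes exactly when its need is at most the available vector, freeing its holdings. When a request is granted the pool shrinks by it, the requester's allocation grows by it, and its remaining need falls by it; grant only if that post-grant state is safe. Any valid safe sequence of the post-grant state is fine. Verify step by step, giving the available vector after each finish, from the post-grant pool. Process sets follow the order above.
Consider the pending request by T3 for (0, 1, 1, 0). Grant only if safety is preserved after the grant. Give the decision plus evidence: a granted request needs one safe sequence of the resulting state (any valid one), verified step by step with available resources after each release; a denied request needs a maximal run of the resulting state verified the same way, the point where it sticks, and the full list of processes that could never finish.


GRANT: granting preserves safety; a valid post-grant sequence is T6, T9, T4, T3, T2.
Key observation: post-grant, (1, 1, 1, 3) remains, and an order beginning with T6 completes everyone.
Verifying the post-grant state step by step:
  pool = (1, 1, 1, 3)
  T6: need (1, 1, 1, 2) fits (1, 1, 1, 3); releases (0, 2, 3, 1), pool now (1, 3, 4, 4)
  T9: need (1, 1, 3, 1) fits (1, 3, 4, 4); releases (2, 0, 1, 0), pool now (3, 3, 5, 4)
  T4: need (2, 1, 3, 4) fits (3, 3, 5, 4); releases (2, 1, 2, 1), pool now (5, 4, 7, 5)
  T3: need (1, 1, 2, 5) fits (5, 4, 7, 5); releases (1, 1, 2, 1), pool now (6, 5, 9, 6)
  T2: need (4, 2, 5, 0) fits (6, 5, 9, 6); releases (0, 0, 0, 1), pool now (6, 5, 9, 7)


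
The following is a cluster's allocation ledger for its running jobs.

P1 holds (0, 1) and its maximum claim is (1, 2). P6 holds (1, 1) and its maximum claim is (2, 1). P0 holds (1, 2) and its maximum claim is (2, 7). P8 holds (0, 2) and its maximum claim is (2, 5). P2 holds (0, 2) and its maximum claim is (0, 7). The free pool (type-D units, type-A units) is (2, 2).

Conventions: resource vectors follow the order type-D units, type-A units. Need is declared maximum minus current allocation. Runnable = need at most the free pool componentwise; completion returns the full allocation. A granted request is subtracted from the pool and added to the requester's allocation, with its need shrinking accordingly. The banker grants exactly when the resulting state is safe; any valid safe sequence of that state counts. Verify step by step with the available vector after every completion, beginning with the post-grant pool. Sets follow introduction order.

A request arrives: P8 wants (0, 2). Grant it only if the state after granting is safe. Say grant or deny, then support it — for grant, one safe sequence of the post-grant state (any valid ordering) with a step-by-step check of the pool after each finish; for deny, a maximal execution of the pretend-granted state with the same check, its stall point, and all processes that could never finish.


GRANT — the state after the grant stays safe, e.g. via P6, P8, P0, P2, P1.
Key observation: the transfer keeps a workable pool ((2, 0)); P6 starts the safe sequence.
Step-by-step check of the post-grant state:
  pool = (2, 0)
  run P6 (needs (1, 0), free (2, 0)); after release of (1, 1) the pool is (3, 1)
  run P8 (needs (2, 1), free (3, 1)); after release of (0, 4) the pool is (3, 5)
  run P0 (needs (1, 5), free (3, 5)); after release of (1, 2) the pool is (4, 7)
  run P2 (needs (0, 5), free (4, 7)); after release of (0, 2) the pool is (4, 9)
  run P1 (needs (1, 1), free (4, 9)); after release of (0, 1) the pool is (4, 10)


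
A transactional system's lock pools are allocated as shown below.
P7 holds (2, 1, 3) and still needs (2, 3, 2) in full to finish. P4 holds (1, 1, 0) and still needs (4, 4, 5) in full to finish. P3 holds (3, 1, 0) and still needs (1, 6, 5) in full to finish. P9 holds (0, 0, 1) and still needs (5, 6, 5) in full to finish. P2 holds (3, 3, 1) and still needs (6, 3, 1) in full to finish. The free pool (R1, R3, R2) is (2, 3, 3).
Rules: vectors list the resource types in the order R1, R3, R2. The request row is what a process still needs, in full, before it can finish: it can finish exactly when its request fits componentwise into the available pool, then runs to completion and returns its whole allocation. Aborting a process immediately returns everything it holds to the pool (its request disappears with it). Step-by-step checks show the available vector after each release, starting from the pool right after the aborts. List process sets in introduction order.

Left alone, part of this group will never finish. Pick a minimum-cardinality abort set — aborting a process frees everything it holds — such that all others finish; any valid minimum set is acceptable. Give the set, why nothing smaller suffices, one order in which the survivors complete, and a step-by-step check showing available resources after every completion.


The answer: abort P2.
Key observation: P9 could never have finished before the abort; with (3, 3, 1) returned by P2, it fits at step 2.
Minimality: the empty abort set fails — the state is deadlocked as it stands.
The survivors complete as P7, P9, P3, P4. Step-by-step check (starting from the post-abort pool):
  pool = (5, 6, 4)
  run P7 (needs (2, 3, 2), free (5, 6, 4)); after release of (2, 1, 3) the pool is (7, 7, 7)
  run P9 (needs (5, 6, 5), free (7, 7, 7)); after release of (0, 0, 1) the pool is (7, 7, 8)
  run P3 (needs (1, 6, 5), free (7, 7, 8)); after release of (3, 1, 0) the pool is (10, 8, 8)
  run P4 (needs (4, 4, 5), free (10, 8, 8)); after release of (1, 1, 0) the pool is (11, 9, 8)


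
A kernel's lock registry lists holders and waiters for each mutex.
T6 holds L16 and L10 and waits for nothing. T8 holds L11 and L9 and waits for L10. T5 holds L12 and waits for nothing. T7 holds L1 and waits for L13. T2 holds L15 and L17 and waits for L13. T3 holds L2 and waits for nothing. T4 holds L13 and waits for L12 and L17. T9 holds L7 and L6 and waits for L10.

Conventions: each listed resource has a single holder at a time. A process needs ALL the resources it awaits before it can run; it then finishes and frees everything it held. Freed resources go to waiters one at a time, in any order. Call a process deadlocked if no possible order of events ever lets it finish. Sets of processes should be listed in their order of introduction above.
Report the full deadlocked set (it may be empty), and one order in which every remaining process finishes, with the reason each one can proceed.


Deadlocked set: T7, T2 and T4.
Key observation: the waits loop around T4 -> T2 -> T4 with no way out; T7 waits into the deadlock from upstream.
The rest can finish in the order T5, T6, T8, T3, T9.
Check, step by step:
  T5: no waits; runs immediately, freeing L12
  T6: no waits; runs immediately, freeing L16 and L10
  run T8 (all its waits — L10 — are resolved); releases L11 and L9
  T3: no waits; runs immediately, freeing L2
  run T9 (all its waits — L10 — are resolved); releases L7 and L6


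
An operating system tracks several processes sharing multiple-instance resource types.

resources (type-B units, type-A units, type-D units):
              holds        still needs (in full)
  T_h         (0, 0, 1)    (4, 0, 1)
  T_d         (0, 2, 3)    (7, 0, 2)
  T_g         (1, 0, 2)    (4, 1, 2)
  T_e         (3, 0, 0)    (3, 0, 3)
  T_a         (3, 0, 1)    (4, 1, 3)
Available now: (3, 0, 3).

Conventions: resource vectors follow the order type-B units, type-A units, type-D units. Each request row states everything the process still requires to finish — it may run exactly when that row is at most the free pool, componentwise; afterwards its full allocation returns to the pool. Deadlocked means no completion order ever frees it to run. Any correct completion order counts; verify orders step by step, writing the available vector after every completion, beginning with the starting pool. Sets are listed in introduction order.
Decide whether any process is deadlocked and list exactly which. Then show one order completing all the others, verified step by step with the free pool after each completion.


The deadlocked set is T_d, T_g and T_a.
Key observation: after T_e, T_h the pool peaks at (6, 0, 4), and each blocked process is short somewhere: T_d on type-B units; T_g on type-A units; T_a on type-A units.
The rest can finish in the order T_e, T_h. Verifying each step:
  pool = (3, 0, 3)
  T_e: need (3, 0, 3) fits (3, 0, 3); releases (3, 0, 0), pool now (6, 0, 3)
  T_h: need (4, 0, 1) fits (6, 0, 3); releases (0, 0, 1), pool now (6, 0, 4)
None of the blocked processes ever fits:
  T_d still needs (7, 0, 2) but only (6, 0, 4) is free — short on type-B units
  T_g still needs (4, 1, 2) but only (6, 0, 4) is free — short on type-A units
  T_a still needs (4, 1, 3) but only (6, 0, 4) is free — short on type-A units


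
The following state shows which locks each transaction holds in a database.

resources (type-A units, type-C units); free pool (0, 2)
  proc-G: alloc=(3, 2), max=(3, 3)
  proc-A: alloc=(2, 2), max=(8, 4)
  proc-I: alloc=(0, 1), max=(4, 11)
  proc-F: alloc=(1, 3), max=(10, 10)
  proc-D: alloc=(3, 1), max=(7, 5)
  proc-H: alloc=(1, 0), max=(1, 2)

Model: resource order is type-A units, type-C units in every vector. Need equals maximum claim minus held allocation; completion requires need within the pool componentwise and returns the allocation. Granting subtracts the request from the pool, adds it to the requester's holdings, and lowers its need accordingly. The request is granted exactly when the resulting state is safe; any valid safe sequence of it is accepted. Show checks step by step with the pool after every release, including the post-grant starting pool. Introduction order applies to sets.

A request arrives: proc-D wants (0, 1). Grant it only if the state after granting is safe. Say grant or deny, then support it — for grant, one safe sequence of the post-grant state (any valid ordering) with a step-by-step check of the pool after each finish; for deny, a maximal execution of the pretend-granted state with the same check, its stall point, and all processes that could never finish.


GRANT — the state after the grant stays safe, e.g. via proc-G, proc-H, proc-D, proc-A, proc-F, proc-I.
Key observation: even at the reduced pool (0, 1), proc-G fits immediately, so safety survives the grant.
Verifying the post-grant state step by step:
  pool = (0, 1)
  proc-G: need (0, 1) fits (0, 1); releases (3, 2), pool now (3, 3)
  proc-H: need (0, 2) fits (3, 3); releases (1, 0), pool now (4, 3)
  proc-D: need (4, 3) fits (4, 3); releases (3, 2), pool now (7, 5)
  proc-A: need (6, 2) fits (7, 5); releases (2, 2), pool now (9, 7)
  proc-F: need (9, 7) fits (9, 7); releases (1, 3), pool now (10, 10)
  proc-I: need (4, 10) fits (10, 10); releases (0, 1), pool now (10, 11)


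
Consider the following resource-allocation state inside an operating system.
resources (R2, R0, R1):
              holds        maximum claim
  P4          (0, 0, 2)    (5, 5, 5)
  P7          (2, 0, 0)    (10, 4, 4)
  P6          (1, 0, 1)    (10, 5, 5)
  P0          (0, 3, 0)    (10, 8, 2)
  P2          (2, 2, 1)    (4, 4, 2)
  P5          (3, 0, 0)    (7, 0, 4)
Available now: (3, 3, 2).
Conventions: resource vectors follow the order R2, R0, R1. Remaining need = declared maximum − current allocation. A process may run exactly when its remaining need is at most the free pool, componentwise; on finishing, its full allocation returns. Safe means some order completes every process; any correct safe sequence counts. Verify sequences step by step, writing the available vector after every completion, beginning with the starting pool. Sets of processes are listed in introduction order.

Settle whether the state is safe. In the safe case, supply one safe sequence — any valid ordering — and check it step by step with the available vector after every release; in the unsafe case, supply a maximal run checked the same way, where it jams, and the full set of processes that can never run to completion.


The state is SAFE; one workable sequence: P2, P4, P5, P7, P6, P0.
Key observation: at P4 the run first touches a limit — (5, 5, 3) against (5, 5, 3), exact on a resource it actually requests.
Step-by-step check:
  pool = (3, 3, 2)
  P2 needs (2, 2, 1) <= (3, 3, 2) -> finishes; pool += (2, 2, 1) = (5, 5, 3)
  P4 needs (5, 5, 3) <= (5, 5, 3) -> finishes; pool += (0, 0, 2) = (5, 5, 5)
  P5 needs (4, 0, 4) <= (5, 5, 5) -> finishes; pool += (3, 0, 0) = (8, 5, 5)
  P7 needs (8, 4, 4) <= (8, 5, 5) -> finishes; pool += (2, 0, 0) = (10, 5, 5)
  P6 needs (9, 5, 4) <= (10, 5, 5) -> finishes; pool += (1, 0, 1) = (11, 5, 6)
  P0 needs (10, 5, 2) <= (11, 5, 6) -> finishes; pool += (0, 3, 0) = (11, 8, 6)


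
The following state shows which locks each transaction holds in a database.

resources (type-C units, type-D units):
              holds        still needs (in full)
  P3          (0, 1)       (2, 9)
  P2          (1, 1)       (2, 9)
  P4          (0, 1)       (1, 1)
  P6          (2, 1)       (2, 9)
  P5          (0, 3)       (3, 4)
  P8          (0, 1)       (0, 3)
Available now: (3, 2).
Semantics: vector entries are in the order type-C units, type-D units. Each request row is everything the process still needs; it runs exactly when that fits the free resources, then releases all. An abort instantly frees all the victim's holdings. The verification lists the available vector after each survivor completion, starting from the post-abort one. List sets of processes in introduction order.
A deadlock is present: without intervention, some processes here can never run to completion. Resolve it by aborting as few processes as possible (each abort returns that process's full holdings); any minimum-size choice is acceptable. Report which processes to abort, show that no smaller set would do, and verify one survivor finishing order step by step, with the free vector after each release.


The answer: abort P2 and P6.
Key observation: before aborting P2 and P6, P3 was permanently blocked — no order could ever run it; afterwards it completes at step 4.
No one abort is enough; case by case: P3 alone leaves P2 blocked (short on type-D units); P2 alone leaves P3 blocked (short on type-D units); P4 alone leaves P3 blocked (short on type-D units); P6 alone leaves P3 blocked (short on type-D units); P5 alone leaves P3 blocked (short on type-D units); P8 alone leaves P3 blocked (short on type-D units).
Survivors finish in the order: P5, P4, P8, P3. Check, step by step (pool after the aborts first):
  pool = (6, 4)
  run P5 (needs (3, 4), free (6, 4)); after release of (0, 3) the pool is (6, 7)
  run P4 (needs (1, 1), free (6, 7)); after release of (0, 1) the pool is (6, 8)
  run P8 (needs (0, 3), free (6, 8)); after release of (0, 1) the pool is (6, 9)
  run P3 (needs (2, 9), free (6, 9)); after release of (0, 1) the pool is (6, 10)


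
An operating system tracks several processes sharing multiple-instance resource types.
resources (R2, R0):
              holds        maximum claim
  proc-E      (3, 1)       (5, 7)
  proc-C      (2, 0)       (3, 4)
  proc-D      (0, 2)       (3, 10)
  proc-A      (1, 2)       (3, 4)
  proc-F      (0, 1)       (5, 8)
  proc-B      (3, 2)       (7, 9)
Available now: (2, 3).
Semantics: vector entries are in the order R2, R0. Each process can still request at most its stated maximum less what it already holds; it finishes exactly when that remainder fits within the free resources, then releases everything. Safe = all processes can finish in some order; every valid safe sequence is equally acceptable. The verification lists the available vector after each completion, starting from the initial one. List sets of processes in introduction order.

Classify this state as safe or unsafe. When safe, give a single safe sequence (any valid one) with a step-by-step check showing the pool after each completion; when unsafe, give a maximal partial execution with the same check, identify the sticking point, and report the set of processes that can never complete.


UNSAFE — no complete ordering exists.
Key observation: once proc-A, proc-C finish, the pool peaks at (5, 5) — and every remaining process still needs more R0 than that.
The run proc-A, proc-C cannot be extended any further. Check, step by step:
  pool = (2, 3)
  proc-A: need (2, 2) fits (2, 3); releases (1, 2), pool now (3, 5)
  proc-C: need (1, 4) fits (3, 5); releases (2, 0), pool now (5, 5)
  blocked: proc-E wants (2, 6), pool (5, 5) — not enough R0
  blocked: proc-D wants (3, 8), pool (5, 5) — not enough R0
  blocked: proc-F wants (5, 7), pool (5, 5) — not enough R0
  blocked: proc-B wants (4, 7), pool (5, 5) — not enough R0
Processes that can never finish: proc-E, proc-D, proc-F and proc-B.


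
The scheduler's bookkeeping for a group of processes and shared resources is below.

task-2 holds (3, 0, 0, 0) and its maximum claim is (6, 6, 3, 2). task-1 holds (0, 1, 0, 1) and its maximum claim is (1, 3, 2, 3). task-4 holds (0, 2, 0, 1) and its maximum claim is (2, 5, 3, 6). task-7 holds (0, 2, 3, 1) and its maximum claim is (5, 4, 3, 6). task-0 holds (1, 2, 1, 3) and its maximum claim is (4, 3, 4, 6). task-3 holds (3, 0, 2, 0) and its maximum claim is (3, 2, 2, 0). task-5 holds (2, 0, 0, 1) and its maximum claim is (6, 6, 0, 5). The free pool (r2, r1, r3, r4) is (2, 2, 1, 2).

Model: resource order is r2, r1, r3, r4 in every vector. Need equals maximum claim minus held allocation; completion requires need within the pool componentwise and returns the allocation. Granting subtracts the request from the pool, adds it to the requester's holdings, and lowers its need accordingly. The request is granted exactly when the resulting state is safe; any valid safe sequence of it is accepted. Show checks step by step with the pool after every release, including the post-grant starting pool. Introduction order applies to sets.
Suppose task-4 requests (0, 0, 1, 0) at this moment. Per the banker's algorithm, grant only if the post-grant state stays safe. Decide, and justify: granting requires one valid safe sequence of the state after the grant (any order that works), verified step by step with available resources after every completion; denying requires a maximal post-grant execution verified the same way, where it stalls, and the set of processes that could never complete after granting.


DENY. Granting would leave the state unsafe.
Key observation: after task-3, task-1 the pool peaks at (5, 3, 2, 3), and each blocked process is short somewhere: task-2 on r1, r3; task-4 on r4; task-7 on r4; task-0 on r3; task-5 on r1, r4.
On the post-grant state, task-3, task-1 is a maximal run — nothing extends it. Verifying each step:
  pool = (2, 2, 0, 2)
  run task-3 (needs (0, 2, 0, 0), free (2, 2, 0, 2)); after release of (3, 0, 2, 0) the pool is (5, 2, 2, 2)
  run task-1 (needs (1, 2, 2, 2), free (5, 2, 2, 2)); after release of (0, 1, 0, 1) the pool is (5, 3, 2, 3)
  task-2 still needs (3, 6, 3, 2) but only (5, 3, 2, 3) is free — short on r1 and r3
  task-4 still needs (2, 3, 2, 5) but only (5, 3, 2, 3) is free — short on r4
  task-7 still needs (5, 2, 0, 5) but only (5, 3, 2, 3) is free — short on r4
  task-0 still needs (3, 1, 3, 3) but only (5, 3, 2, 3) is free — short on r3
  task-5 still needs (4, 6, 0, 4) but only (5, 3, 2, 3) is free — short on r1 and r4
Had the request been granted, task-2, task-4, task-7, task-0 and task-5 could never finish.


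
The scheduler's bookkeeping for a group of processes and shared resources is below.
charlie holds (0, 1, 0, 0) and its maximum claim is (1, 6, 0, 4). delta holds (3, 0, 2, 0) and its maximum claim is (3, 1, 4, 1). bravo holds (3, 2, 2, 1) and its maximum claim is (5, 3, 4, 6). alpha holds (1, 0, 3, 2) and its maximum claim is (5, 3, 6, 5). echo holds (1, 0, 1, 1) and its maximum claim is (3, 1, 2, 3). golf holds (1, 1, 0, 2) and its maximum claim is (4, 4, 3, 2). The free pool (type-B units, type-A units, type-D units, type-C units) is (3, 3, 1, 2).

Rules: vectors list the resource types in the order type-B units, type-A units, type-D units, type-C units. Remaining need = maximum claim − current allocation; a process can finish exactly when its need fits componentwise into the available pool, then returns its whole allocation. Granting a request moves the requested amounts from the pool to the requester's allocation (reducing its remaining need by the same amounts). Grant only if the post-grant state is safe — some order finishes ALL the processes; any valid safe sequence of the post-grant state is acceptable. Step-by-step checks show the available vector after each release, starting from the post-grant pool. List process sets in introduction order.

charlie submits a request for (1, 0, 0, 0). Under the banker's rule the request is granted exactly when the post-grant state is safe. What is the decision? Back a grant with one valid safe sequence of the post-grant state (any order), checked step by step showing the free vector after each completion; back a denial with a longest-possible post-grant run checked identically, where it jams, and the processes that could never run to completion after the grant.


GRANT — the state after the grant stays safe, e.g. via echo, delta, alpha, bravo, charlie, golf.
Key observation: the transfer keeps a workable pool ((2, 3, 1, 2)); echo starts the safe sequence.
Step-by-step check of the post-grant state:
  pool = (2, 3, 1, 2)
  echo needs (2, 1, 1, 2) <= (2, 3, 1, 2) -> finishes; pool += (1, 0, 1, 1) = (3, 3, 2, 3)
  delta needs (0, 1, 2, 1) <= (3, 3, 2, 3) -> finishes; pool += (3, 0, 2, 0) = (6, 3, 4, 3)
  alpha needs (4, 3, 3, 3) <= (6, 3, 4, 3) -> finishes; pool += (1, 0, 3, 2) = (7, 3, 7, 5)
  bravo needs (2, 1, 2, 5) <= (7, 3, 7, 5) -> finishes; pool += (3, 2, 2, 1) = (10, 5, 9, 6)
  charlie needs (0, 5, 0, 4) <= (10, 5, 9, 6) -> finishes; pool += (1, 1, 0, 0) = (11, 6, 9, 6)
  golf needs (3, 3, 3, 0) <= (11, 6, 9, 6) -> finishes; pool += (1, 1, 0, 2) = (12, 7, 9, 8)


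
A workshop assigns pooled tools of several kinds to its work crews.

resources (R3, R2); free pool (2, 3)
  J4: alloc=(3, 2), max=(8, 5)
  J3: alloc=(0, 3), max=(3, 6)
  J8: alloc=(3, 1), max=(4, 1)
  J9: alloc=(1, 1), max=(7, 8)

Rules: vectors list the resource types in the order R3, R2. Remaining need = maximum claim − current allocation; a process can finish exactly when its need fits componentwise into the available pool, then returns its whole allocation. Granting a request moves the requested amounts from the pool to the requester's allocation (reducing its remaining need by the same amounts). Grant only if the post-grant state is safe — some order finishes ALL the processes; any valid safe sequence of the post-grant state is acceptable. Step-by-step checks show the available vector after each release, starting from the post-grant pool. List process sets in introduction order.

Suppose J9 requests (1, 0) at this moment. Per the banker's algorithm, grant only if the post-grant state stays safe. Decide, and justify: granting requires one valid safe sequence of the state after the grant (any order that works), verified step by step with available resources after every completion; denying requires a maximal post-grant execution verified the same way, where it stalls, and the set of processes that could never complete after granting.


DENY: after the grant no complete ordering would exist.
Key observation: R3 is the bottleneck — with J8, J3 done the pool holds (4, 7), short of every remaining need.
On the post-grant state, J8, J3 is a maximal run — nothing extends it. Verifying each step:
  pool = (1, 3)
  J8 needs (1, 0) <= (1, 3) -> finishes; pool += (3, 1) = (4, 4)
  J3 needs (3, 3) <= (4, 4) -> finishes; pool += (0, 3) = (4, 7)
  J4 still needs (5, 3) but only (4, 7) is free — short on R3
  J9 still needs (5, 7) but only (4, 7) is free — short on R3
Post-grant, the permanently blocked set is J4 and J9.


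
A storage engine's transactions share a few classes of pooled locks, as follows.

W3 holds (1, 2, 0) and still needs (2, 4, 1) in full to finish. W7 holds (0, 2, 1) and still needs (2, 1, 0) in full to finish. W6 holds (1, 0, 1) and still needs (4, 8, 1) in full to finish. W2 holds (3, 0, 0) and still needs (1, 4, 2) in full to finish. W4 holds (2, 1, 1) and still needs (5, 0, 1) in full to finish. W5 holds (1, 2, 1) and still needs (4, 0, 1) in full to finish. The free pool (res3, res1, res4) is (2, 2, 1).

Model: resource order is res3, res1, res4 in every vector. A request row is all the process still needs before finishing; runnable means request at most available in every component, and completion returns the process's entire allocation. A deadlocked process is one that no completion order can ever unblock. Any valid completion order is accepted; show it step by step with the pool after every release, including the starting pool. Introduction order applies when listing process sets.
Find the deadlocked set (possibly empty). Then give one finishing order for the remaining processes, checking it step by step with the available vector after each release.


Nothing here is deadlocked.
Key observation: the pool covers W7 at once, and every later process fits after earlier releases.
The rest can finish in the order W7, W2, W5, W3, W6, W4. Step-by-step check:
  pool = (2, 2, 1)
  run W7 (needs (2, 1, 0), free (2, 2, 1)); after release of (0, 2, 1) the pool is (2, 4, 2)
  run W2 (needs (1, 4, 2), free (2, 4, 2)); after release of (3, 0, 0) the pool is (5, 4, 2)
  run W5 (needs (4, 0, 1), free (5, 4, 2)); after release of (1, 2, 1) the pool is (6, 6, 3)
  run W3 (needs (2, 4, 1), free (6, 6, 3)); after release of (1, 2, 0) the pool is (7, 8, 3)
  run W6 (needs (4, 8, 1), free (7, 8, 3)); after release of (1, 0, 1) the pool is (8, 8, 4)
  run W4 (needs (5, 0, 1), free (8, 8, 4)); after release of (2, 1, 1) the pool is (10, 9, 5)


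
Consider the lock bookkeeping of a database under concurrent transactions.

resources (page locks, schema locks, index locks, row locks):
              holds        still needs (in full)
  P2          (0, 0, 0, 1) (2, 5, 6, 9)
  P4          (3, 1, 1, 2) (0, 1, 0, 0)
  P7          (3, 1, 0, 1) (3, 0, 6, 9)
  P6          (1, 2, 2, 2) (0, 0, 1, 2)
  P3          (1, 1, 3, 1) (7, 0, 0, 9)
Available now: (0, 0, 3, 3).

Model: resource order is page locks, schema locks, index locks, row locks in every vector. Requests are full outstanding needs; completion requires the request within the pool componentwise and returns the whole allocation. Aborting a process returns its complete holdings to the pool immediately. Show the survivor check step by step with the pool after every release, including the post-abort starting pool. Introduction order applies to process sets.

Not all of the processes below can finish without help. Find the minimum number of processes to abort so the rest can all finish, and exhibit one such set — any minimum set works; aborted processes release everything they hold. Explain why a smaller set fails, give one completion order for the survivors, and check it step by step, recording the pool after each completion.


Abort P7 and P3.
Key observation: before aborting P7 and P3, P2 was permanently blocked — no order could ever run it; afterwards it completes at step 3.
Why nothing smaller works — every single abort fails: P2 alone leaves P7 blocked (short on row locks); P4 alone leaves P2 blocked (short on schema locks and row locks); P7 alone leaves P2 blocked (short on schema locks and row locks); P6 alone leaves P2 blocked (short on schema locks and row locks); P3 alone leaves P2 blocked (short on schema locks and row locks).
One survivor order: P6, P4, P2. Step-by-step check (post-abort pool first):
  pool = (4, 2, 6, 5)
  P6 needs (0, 0, 1, 2) <= (4, 2, 6, 5) -> finishes; pool += (1, 2, 2, 2) = (5, 4, 8, 7)
  P4 needs (0, 1, 0, 0) <= (5, 4, 8, 7) -> finishes; pool += (3, 1, 1, 2) = (8, 5, 9, 9)
  P2 needs (2, 5, 6, 9) <= (8, 5, 9, 9) -> finishes; pool += (0, 0, 0, 1) = (8, 5, 9, 10)


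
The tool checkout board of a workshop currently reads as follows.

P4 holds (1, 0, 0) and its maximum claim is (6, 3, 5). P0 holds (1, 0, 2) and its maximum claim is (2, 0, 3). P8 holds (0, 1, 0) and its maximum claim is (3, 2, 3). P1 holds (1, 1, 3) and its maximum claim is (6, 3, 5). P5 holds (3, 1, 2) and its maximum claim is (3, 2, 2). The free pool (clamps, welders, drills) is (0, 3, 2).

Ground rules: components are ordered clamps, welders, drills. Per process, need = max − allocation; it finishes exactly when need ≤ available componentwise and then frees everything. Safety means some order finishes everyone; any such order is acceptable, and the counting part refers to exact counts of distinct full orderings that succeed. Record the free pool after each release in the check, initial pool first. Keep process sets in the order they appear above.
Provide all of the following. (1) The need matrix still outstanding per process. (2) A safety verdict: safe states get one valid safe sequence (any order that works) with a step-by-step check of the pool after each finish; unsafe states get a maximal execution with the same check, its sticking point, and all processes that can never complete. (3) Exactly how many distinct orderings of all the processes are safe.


(1) Need matrix, components ordered clamps, welders, drills:
  P4: (5, 3, 5)
  P0: (1, 0, 1)
  P8: (3, 1, 3)
  P1: (5, 2, 2)
  P5: (0, 1, 0)
(2) UNSAFE — no complete ordering exists.
Key observation: P5, P0, P8 can finish, but then (4, 5, 6) is all there is, and the blocked group's clamps demands exceed it.
Going as far as possible: P5, P0, P8; after that, nothing fits. Step-by-step check:
  pool = (0, 3, 2)
  P5 needs (0, 1, 0) <= (0, 3, 2) -> finishes; pool += (3, 1, 2) = (3, 4, 4)
  P0 needs (1, 0, 1) <= (3, 4, 4) -> finishes; pool += (1, 0, 2) = (4, 4, 6)
  P8 needs (3, 1, 3) <= (4, 4, 6) -> finishes; pool += (0, 1, 0) = (4, 5, 6)
  P4 cannot run: need (5, 3, 5) vs free (4, 5, 6) (insufficient clamps)
  P1 cannot run: need (5, 2, 2) vs free (4, 5, 6) (insufficient clamps)
Permanently blocked: P4 and P1.
(3) The exact count: 0 of the possible complete orderings are safe sequences.


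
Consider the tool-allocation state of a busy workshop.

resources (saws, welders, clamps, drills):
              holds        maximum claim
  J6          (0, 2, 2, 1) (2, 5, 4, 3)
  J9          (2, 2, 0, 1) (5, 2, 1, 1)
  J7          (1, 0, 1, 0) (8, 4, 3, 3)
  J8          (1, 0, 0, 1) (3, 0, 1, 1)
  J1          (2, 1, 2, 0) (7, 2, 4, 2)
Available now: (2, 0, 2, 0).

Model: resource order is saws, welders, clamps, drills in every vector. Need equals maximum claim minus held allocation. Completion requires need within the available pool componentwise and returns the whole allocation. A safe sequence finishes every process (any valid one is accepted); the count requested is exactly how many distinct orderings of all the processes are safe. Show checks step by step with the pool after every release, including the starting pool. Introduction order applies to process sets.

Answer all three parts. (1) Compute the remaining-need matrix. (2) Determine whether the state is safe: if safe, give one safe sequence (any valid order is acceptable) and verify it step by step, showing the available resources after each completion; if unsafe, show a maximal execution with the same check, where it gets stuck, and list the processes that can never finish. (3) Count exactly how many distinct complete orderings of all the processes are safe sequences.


(1) Outstanding need per process (order saws, welders, clamps, drills):
  J6: (2, 3, 2, 2)
  J9: (3, 0, 1, 0)
  J7: (7, 4, 2, 3)
  J8: (2, 0, 1, 0)
  J1: (5, 1, 2, 2)
(2) SAFE, for example via the order J8, J9, J1, J6, J7.
Key observation: J8 is the earliest step where a requested resource binds exactly: need (2, 0, 1, 0), pool (2, 0, 2, 0) at its turn.
Step-by-step check:
  pool = (2, 0, 2, 0)
  J8 needs (2, 0, 1, 0) <= (2, 0, 2, 0) -> finishes; pool += (1, 0, 0, 1) = (3, 0, 2, 1)
  J9 needs (3, 0, 1, 0) <= (3, 0, 2, 1) -> finishes; pool += (2, 2, 0, 1) = (5, 2, 2, 2)
  J1 needs (5, 1, 2, 2) <= (5, 2, 2, 2) -> finishes; pool += (2, 1, 2, 0) = (7, 3, 4, 2)
  J6 needs (2, 3, 2, 2) <= (7, 3, 4, 2) -> finishes; pool += (0, 2, 2, 1) = (7, 5, 6, 3)
  J7 needs (7, 4, 2, 3) <= (7, 5, 6, 3) -> finishes; pool += (1, 0, 1, 0) = (8, 5, 7, 3)
(3) Exactly 1 of the possible complete orderings is a safe sequence.


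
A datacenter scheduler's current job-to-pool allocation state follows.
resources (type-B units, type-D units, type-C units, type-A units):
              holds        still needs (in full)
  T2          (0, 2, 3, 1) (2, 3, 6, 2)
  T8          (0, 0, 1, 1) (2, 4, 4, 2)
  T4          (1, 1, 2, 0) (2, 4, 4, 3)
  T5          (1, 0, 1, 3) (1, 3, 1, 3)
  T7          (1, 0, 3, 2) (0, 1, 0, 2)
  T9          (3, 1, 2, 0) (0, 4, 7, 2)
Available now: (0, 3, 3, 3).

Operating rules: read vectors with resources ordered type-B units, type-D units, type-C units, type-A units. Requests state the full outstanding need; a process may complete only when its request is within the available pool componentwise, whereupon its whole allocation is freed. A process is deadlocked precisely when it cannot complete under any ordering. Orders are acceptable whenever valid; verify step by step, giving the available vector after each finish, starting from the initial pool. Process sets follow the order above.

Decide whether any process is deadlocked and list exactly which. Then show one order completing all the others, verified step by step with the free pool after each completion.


Nothing here is deadlocked.
Key observation: beginning at T7, releases accumulate fast enough that every process eventually fits.
The rest can finish in the order T7, T5, T2, T4, T8, T9. Verifying each step:
  pool = (0, 3, 3, 3)
  T7 needs (0, 1, 0, 2) <= (0, 3, 3, 3) -> finishes; pool += (1, 0, 3, 2) = (1, 3, 6, 5)
  T5 needs (1, 3, 1, 3) <= (1, 3, 6, 5) -> finishes; pool += (1, 0, 1, 3) = (2, 3, 7, 8)
  T2 needs (2, 3, 6, 2) <= (2, 3, 7, 8) -> finishes; pool += (0, 2, 3, 1) = (2, 5, 10, 9)
  T4 needs (2, 4, 4, 3) <= (2, 5, 10, 9) -> finishes; pool += (1, 1, 2, 0) = (3, 6, 12, 9)
  T8 needs (2, 4, 4, 2) <= (3, 6, 12, 9) -> finishes; pool += (0, 0, 1, 1) = (3, 6, 13, 10)
  T9 needs (0, 4, 7, 2) <= (3, 6, 13, 10) -> finishes; pool += (3, 1, 2, 0) = (6, 7, 15, 10)
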